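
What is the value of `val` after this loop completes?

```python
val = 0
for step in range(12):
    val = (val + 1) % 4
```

Increment mod 4, 12 times = 0
`val` takes the values: 0 → 1 → 2 → 3 → 0 → 1 → 2 → 3 → 0 → 1 → 2 → 3 → 0

Answer: 0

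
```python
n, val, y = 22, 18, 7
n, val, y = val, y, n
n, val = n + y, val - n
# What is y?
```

Trace:
`n, val, y = 22, 18, 7` → n = 22; val = 18; y = 7
`n, val, y = val, y, n` → n = 18; val = 7; y = 22
`n, val = n + y, val - n` → n = 40; val = -11
So y = 22

Answer: 22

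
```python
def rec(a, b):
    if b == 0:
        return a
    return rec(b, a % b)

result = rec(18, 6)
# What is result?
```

rec(18, 6) -> rec(6, 0) -> 6

Answer: 6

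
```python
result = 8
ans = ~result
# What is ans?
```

Trace:
`result = 8` → result = 8
`ans = ~result` → ans = -9
So ans = -9

Answer: -9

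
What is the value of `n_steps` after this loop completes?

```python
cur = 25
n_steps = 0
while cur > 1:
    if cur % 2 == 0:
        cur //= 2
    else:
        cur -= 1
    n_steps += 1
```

Steps to reduce 25 to 1
`n_steps` takes the values: 0 → 1 → 2 → 3 → 4 → 5 → 6

Answer: 6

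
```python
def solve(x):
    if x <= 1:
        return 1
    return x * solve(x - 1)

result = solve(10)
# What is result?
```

solve(10) = 10 * 9 * 8 * 7 * 6 * 5 * 4 * 3 * 2 * 1 = 3628800

Answer: 3628800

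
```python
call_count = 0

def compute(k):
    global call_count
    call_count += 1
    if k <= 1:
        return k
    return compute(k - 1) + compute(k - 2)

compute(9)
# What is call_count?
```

Calls(k) = 1 + Calls(k-1) + Calls(k-2); Calls(0)=Calls(1)=1. For k=9 this gives 109.

Answer: 109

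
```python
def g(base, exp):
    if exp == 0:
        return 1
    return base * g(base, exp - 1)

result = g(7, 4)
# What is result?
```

g(7, 4) = 7 * 7 * 7 * 7 = 2401

Answer: 2401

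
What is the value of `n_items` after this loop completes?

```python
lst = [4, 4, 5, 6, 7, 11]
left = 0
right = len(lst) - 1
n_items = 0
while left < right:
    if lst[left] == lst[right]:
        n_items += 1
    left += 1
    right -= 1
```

Count matching pairs from ends
`n_items` takes the values: 0

Answer: 0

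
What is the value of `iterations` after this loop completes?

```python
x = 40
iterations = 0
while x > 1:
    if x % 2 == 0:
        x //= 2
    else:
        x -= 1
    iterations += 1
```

Steps to reduce 40 to 1
`iterations` takes the values: 0 → 1 → 2 → 3 → 4 → 5 → 6

Answer: 6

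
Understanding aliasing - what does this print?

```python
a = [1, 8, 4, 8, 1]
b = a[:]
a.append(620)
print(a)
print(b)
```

Key concept: slice [:] creates copy.
Step by step:
`a = [1, 8, 4, 8, 1]` → a = [1, 8, 4, 8, 1]
`b = a[:]` → b = [1, 8, 4, 8, 1]
`a.append(620)` → a = [1, 8, 4, 8, 1, 620]
`print(a)` → prints [1, 8, 4, 8, 1, 620]
`print(b)` → prints [1, 8, 4, 8, 1]

Answer:
[1, 8, 4, 8, 1, 620]
[1, 8, 4, 8, 1]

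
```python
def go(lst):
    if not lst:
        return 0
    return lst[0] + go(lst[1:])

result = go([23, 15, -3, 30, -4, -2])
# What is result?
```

23 + 15 + (-3) + 30 + (-4) + (-2) + 0 = 59

Answer: 59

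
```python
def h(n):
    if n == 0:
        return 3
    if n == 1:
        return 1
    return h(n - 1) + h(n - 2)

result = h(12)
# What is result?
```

Build up from base cases: h(0)=3, h(1)=1, h(2)=4, h(3)=5, h(4)=9, h(5)=14, h(6)=23, ..., h(12)=411

Answer: 411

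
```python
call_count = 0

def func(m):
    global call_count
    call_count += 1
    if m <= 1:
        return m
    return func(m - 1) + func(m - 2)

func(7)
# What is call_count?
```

Calls(m) = 1 + Calls(m-1) + Calls(m-2); Calls(0)=Calls(1)=1. For m=7 this gives 41.

Answer: 41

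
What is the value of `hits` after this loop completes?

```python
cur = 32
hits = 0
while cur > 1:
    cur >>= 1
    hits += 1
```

Count right shifts until 1
`hits` takes the values: 0 → 1 → 2 → 3 → 4 → 5

Answer: 5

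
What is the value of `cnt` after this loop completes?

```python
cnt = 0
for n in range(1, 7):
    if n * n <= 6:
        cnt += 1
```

Count numbers where n² ≤ 6
`cnt` takes the values: 0 → 1 → 2

Answer: 2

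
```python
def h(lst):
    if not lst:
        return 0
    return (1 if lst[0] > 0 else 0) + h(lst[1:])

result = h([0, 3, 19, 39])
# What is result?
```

Count of positive elements in [0, 3, 19, 39] = 3

Answer: 3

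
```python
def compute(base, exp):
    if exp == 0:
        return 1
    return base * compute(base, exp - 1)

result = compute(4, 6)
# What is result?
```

compute(4, 6) = 4 * 4 * 4 * 4 * 4 * 4 = 4096

Answer: 4096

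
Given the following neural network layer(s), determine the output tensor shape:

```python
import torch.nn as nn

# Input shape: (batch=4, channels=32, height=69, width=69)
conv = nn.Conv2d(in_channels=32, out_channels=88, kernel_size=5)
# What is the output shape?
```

Input: (4, 32, 69, 69) -> Output: (4, 88, 65, 65)

Answer: (4, 88, 65, 65)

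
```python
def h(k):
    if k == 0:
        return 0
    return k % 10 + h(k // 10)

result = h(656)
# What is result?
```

Sum of digits of 656: 6 + 5 + 6 = 17

Answer: 17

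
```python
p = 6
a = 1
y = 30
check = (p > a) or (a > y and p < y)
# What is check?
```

Trace:
`p = 6` → p = 6
`a = 1` → a = 1
`y = 30` → y = 30
`check = (p > a) or (a > y and p < y)` → check = True
So check = True

Answer: True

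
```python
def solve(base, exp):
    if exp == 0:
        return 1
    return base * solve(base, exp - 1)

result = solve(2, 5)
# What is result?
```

solve(2, 5) = 2 * 2 * 2 * 2 * 2 = 32

Answer: 32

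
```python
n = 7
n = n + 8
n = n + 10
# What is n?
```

Trace:
`n = 7` → n = 7
`n = n + 8` → n = 15
`n = n + 10` → n = 25
So n = 25

Answer: 25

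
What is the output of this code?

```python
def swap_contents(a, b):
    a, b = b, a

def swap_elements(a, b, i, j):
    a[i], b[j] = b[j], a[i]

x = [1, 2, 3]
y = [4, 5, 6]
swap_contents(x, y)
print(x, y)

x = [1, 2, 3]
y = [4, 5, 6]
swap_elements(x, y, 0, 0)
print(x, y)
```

Key concept: parameter rebinding vs mutation.
Step by step:
`x = [1, 2, 3]` → x = [1, 2, 3]
`y = [4, 5, 6]` → y = [4, 5, 6]
`swap_contents(x, y)` → no visible change to tracked variables
`print(x, y)` → prints [1, 2, 3] [4, 5, 6]
`x = [1, 2, 3]` → x = [1, 2, 3]
`y = [4, 5, 6]` → y = [4, 5, 6]
`swap_elements(x, y, 0, 0)` → x = [4, 2, 3]; y = [1, 5, 6]
`print(x, y)` → prints [4, 2, 3] [1, 5, 6]

Answer:
[1, 2, 3] [4, 5, 6]
[4, 2, 3] [1, 5, 6]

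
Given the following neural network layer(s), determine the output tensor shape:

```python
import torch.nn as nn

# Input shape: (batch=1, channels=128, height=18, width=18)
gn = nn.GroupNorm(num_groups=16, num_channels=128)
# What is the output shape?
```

Input: (1, 128, 18, 18) -> Output: (1, 128, 18, 18)

Answer: (1, 128, 18, 18)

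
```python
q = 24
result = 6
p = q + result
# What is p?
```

Trace:
`q = 24` → q = 24
`result = 6` → result = 6
`p = q + result` → p = 30
So p = 30

Answer: 30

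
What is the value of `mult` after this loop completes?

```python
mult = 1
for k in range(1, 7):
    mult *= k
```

6! = 720
`mult` takes the values: 1 → 2 → 6 → 24 → 120 → 720

Answer: 720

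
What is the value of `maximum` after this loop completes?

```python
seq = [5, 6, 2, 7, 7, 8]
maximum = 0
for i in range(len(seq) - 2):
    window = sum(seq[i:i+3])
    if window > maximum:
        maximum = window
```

Max sum of 3-element window in [5, 6, 2, 7, 7, 8]
`maximum` takes the values: 0 → 13 → 15 → 16 → 22

Answer: 22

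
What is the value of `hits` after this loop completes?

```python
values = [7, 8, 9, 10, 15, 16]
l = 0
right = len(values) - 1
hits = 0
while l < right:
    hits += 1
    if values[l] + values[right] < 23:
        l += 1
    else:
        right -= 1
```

Steps to find pair summing to 23
`hits` takes the values: 0 → 1 → 2 → 3 → 4 → 5

Answer: 5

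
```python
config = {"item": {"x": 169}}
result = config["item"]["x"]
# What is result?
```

Trace:
`config = {"item": {"x": 169}}` → config = {'item': {'x': 169}}
`result = config["item"]["x"]` → result = 169
So result = 169

Answer: 169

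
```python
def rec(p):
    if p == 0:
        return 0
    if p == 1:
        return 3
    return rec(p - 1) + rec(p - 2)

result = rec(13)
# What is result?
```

Build up from base cases: rec(0)=0, rec(1)=3, rec(2)=3, rec(3)=6, rec(4)=9, rec(5)=15, rec(6)=24, ..., rec(13)=699

Answer: 699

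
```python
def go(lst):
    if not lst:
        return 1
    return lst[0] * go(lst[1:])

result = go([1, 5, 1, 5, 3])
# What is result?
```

Product over [1, 5, 1, 5, 3] = 1 * 5 * 1 * 5 * 3 = 75

Answer: 75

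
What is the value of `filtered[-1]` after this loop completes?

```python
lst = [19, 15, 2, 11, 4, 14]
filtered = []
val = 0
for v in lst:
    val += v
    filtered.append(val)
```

Cumulative sum ends at 65
`filtered` takes the values: [] → [19] → [19, 34] → [19, 34, 36] → [19, 34, 36, 47] → [19, 34, 36, 47, 51] → [19, 34, 36, 47, 51, 65]
So `filtered[-1]` = 65

Answer: 65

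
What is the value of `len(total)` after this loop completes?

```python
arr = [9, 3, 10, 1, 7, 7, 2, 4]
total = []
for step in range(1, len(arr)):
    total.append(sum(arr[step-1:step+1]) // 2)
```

Number of 2-element averages
`total` takes the values: [] → [6] → [6, 6] → [6, 6, 5] → [6, 6, 5, 4] → [6, 6, 5, 4, 7] → [6, 6, 5, 4, 7, 4] → [6, 6, 5, 4, 7, 4, 3]
So `len(total)` = 7

Answer: 7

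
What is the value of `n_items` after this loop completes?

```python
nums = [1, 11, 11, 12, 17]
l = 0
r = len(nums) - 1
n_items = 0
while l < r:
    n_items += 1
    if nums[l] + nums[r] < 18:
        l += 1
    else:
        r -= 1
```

Steps to find pair summing to 18
`n_items` takes the values: 0 → 1 → 2 → 3 → 4

Answer: 4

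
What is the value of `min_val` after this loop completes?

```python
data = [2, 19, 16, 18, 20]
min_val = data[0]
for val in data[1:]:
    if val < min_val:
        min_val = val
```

Minimum of [2, 19, 16, 18, 20]
`min_val` takes the values: 2

Answer: 2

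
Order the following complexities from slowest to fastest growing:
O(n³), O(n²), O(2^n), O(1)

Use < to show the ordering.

Ordered by growth rate: O(1) < O(n²) < O(n³) < O(2^n)

Answer: O(1) < O(n²) < O(n³) < O(2^n)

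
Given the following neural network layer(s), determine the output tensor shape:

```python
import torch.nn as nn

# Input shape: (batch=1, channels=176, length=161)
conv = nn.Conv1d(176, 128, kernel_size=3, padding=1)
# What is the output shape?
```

Input: (1, 176, 161) -> Output: (1, 128, 161)

Answer: (1, 128, 161)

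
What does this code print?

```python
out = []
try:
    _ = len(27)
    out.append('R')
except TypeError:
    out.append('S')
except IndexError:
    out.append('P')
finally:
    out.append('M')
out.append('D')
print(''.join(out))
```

Execution trace: 'S' (except TypeError) → 'M' (finally) → 'D' (after the try/except). Output: SMD

Answer: SMD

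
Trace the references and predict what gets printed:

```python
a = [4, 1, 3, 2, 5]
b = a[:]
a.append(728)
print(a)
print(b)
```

Key concept: slice [:] creates copy.
Step by step:
`a = [4, 1, 3, 2, 5]` → a = [4, 1, 3, 2, 5]
`b = a[:]` → b = [4, 1, 3, 2, 5]
`a.append(728)` → a = [4, 1, 3, 2, 5, 728]
`print(a)` → prints [4, 1, 3, 2, 5, 728]
`print(b)` → prints [4, 1, 3, 2, 5]

Answer:
[4, 1, 3, 2, 5, 728]
[4, 1, 3, 2, 5]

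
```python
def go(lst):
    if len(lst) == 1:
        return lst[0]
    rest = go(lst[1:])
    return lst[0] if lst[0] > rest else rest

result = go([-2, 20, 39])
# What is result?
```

Recursive max over [-2, 20, 39] = 39

Answer: 39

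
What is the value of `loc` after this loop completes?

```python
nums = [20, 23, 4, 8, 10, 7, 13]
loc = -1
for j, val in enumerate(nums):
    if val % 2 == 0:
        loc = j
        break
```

First even number index in [20, 23, 4, 8, 10, 7, 13]
`loc` takes the values: -1 → 0

Answer: 0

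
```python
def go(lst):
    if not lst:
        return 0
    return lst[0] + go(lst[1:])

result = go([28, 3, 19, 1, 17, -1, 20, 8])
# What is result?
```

28 + 3 + 19 + 1 + 17 + (-1) + 20 + 8 + 0 = 95

Answer: 95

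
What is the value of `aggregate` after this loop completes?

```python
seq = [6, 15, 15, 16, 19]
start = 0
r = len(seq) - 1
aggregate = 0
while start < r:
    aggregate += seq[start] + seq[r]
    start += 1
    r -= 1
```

Sum of pairs from ends
`aggregate` takes the values: 0 → 25 → 56

Answer: 56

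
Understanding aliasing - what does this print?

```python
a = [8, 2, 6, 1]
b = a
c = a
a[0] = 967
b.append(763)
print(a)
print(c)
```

Key concept: multiple aliases.
Step by step:
`a = [8, 2, 6, 1]` → a = [8, 2, 6, 1]
`b = a` → b = [8, 2, 6, 1] (same object as a)
`c = a` → c = [8, 2, 6, 1] (same object as a, b)
`a[0] = 967` → a = [967, 2, 6, 1] (same object as b, c); b = [967, 2, 6, 1] (same object as a, c); c = [967, 2, 6, 1] (same object as a, b)
`b.append(763)` → a = [967, 2, 6, 1, 763] (same object as b, c); b = [967, 2, 6, 1, 763] (same object as a, c); c = [967, 2, 6, 1, 763] (same object as a, b)
`print(a)` → prints [967, 2, 6, 1, 763]
`print(c)` → prints [967, 2, 6, 1, 763]

Answer:
[967, 2, 6, 1, 763]
[967, 2, 6, 1, 763]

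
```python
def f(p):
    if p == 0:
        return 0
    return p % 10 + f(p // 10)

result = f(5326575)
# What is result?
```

Sum of digits of 5326575: 5 + 7 + 5 + 6 + 2 + 3 + 5 = 33

Answer: 33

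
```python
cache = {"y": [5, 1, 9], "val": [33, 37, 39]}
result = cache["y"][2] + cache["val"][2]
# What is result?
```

Trace:
`cache = {"y": [5, 1, 9], "val": [33, 37, 39]}` → cache = {'y': [5, 1, 9], 'val': [33, 37, 39]}
`result = cache["y"][2] + cache["val"][2]` → result = 48
So result = 48

Answer: 48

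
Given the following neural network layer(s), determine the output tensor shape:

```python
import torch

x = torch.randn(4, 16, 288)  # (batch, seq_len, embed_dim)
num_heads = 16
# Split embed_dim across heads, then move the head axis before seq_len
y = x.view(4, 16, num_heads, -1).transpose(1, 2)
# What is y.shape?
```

Input: (4, 16, 288) -> head_dim = 288 // 16 = 18; after view: (4, 16, 16, 18) -> after transpose(1, 2): (4, 16, 16, 18) -> Output: (4, 16, 16, 18)

Answer: (4, 16, 16, 18)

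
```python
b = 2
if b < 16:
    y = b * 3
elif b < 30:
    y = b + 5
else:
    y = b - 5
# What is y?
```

Trace:
`b = 2` → b = 2
`if b < 16: ...` → b < 16 is True → y = 6
So y = 6

Answer: 6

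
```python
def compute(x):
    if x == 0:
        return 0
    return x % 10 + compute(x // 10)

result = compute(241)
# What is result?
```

Sum of digits of 241: 1 + 4 + 2 = 7

Answer: 7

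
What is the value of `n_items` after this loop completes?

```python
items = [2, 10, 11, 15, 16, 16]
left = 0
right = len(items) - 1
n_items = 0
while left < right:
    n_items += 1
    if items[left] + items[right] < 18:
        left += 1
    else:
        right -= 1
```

Steps to find pair summing to 18
`n_items` takes the values: 0 → 1 → 2 → 3 → 4 → 5

Answer: 5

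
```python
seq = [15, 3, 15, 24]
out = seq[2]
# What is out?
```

Trace:
`seq = [15, 3, 15, 24]` → seq = [15, 3, 15, 24]
`out = seq[2]` → out = 15
So out = 15

Answer: 15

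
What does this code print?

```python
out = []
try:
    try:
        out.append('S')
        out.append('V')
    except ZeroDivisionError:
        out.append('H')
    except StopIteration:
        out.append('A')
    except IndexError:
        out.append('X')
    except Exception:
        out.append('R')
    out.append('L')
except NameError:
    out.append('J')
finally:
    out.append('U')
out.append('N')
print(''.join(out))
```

Execution trace: 'S' (inner try body) → 'V' (inner try body, no exception) → 'L' (try body, no exception) → 'U' (finally) → 'N' (after the try/except). Output: SVLUN

Answer: SVLUN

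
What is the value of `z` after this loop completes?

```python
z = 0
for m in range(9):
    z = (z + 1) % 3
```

Increment mod 3, 9 times = 0
`z` takes the values: 0 → 1 → 2 → 0 → 1 → 2 → 0 → 1 → 2 → 0

Answer: 0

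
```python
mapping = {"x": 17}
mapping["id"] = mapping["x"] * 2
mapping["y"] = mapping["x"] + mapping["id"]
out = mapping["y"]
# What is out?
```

Trace:
`mapping = {"x": 17}` → mapping = {'x': 17}
`mapping["id"] = mapping["x"] * 2` → mapping = {'x': 17, 'id': 34}
`mapping["y"] = mapping["x"] + mapping["id"]` → mapping = {'x': 17, 'id': 34, 'y': 51}
`out = mapping["y"]` → out = 51
So out = 51

Answer: 51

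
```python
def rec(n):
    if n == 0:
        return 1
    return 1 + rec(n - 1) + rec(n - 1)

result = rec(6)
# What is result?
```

rec(n) = 1 + 2·rec(n-1), rec(0)=1. Closed form: (1+1)·2^6 - 1 = 127.

Answer: 127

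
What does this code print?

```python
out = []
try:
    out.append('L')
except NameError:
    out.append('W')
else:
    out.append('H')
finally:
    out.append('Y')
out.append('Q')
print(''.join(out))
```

Execution trace: 'L' (try body, no exception) → 'H' (else) → 'Y' (finally) → 'Q' (after the try/except). Output: LHYQ

Answer: LHYQ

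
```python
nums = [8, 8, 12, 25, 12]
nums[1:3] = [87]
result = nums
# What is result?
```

Trace:
`nums = [8, 8, 12, 25, 12]` → nums = [8, 8, 12, 25, 12]
`nums[1:3] = [87]` → nums = [8, 87, 25, 12]
`result = nums` → result = [8, 87, 25, 12]
So result = [8, 87, 25, 12]

Answer: [8, 87, 25, 12]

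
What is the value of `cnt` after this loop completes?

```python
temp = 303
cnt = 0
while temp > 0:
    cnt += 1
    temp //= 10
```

Count digits by repeated division by 10
`cnt` takes the values: 0 → 1 → 2 → 3

Answer: 3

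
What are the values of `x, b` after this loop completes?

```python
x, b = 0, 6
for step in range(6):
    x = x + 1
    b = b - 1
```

x goes 0→6, b goes 6→0
`x, b` takes the values: (0, 6) → (1, 6) → (1, 5) → (2, 5) → (2, 4) → (3, 4) → (3, 3) → (4, 3) → (4, 2) → (5, 2) → (5, 1) → (6, 1) → (6, 0)

Answer: 6, 0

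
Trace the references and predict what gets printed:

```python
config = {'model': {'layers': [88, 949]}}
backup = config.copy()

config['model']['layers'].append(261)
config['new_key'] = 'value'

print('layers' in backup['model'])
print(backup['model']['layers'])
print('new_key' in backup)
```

Key concept: shallow copy gotcha with nested dict.
Step by step:
`config = {'model': {'layers': [88, 949]}}` → config = {'model': {'layers': [88, 949]}}
`backup = config.copy()` → backup = {'model': {'layers': [88, 949]}}
`config['model']['layers'].append(261)` → config = {'model': {'layers': [88, 949, 261]}}; backup = {'model': {'layers': [88, 949, 261]}}
`config['new_key'] = 'value'` → config = {'model': {'layers': [88, 949, 261]}, 'new_key': 'value'}
`print('layers' in backup['model'])` → prints True
`print(backup['model']['layers'])` → prints [88, 949, 261]
`print('new_key' in backup)` → prints False

Answer:
True
[88, 949, 261]
False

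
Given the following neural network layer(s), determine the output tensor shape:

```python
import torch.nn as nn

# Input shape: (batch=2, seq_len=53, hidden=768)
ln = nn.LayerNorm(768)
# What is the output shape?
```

Input: (2, 53, 768) -> Output: (2, 53, 768)

Answer: (2, 53, 768)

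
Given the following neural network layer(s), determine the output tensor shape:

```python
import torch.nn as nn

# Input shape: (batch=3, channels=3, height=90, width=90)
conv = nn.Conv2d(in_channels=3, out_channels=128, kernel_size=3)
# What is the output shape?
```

Input: (3, 3, 90, 90) -> Output: (3, 128, 88, 88)

Answer: (3, 128, 88, 88)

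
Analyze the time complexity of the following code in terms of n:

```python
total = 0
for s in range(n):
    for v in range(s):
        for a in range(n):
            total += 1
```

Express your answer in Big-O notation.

Each loop level contributes: n × n × n. Multiplying the contributions gives O(n^3).

Answer: O(n^3)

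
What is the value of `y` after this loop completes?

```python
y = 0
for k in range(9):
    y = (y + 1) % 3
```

Increment mod 3, 9 times = 0
`y` takes the values: 0 → 1 → 2 → 0 → 1 → 2 → 0 → 1 → 2 → 0

Answer: 0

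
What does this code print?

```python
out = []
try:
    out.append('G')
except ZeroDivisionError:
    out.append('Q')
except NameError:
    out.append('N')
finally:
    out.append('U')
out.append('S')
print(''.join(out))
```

Execution trace: 'G' (try body, no exception) → 'U' (finally) → 'S' (after the try/except). Output: GUS

Answer: GUS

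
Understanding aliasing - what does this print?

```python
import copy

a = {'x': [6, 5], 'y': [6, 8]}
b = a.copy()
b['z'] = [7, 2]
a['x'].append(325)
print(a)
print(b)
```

Key concept: shallow copy of dict with mutable values.
Step by step:
`a = {'x': [6, 5], 'y': [6, 8]}` → a = {'x': [6, 5], 'y': [6, 8]}
`b = a.copy()` → b = {'x': [6, 5], 'y': [6, 8]}
`b['z'] = [7, 2]` → b = {'x': [6, 5], 'y': [6, 8], 'z': [7, 2]}
`a['x'].append(325)` → a = {'x': [6, 5, 325], 'y': [6, 8]}; b = {'x': [6, 5, 325], 'y': [6, 8], 'z': [7, 2]}
`print(a)` → prints {'x': [6, 5, 325], 'y': [6, 8]}
`print(b)` → prints {'x': [6, 5, 325], 'y': [6, 8], 'z': [7, 2]}

Answer:
{'x': [6, 5, 325], 'y': [6, 8]}
{'x': [6, 5, 325], 'y': [6, 8], 'z': [7, 2]}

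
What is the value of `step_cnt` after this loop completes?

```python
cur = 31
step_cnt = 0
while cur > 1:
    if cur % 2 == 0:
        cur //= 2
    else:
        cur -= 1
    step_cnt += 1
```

Steps to reduce 31 to 1
`step_cnt` takes the values: 0 → 1 → 2 → 3 → 4 → 5 → 6 → 7 → 8

Answer: 8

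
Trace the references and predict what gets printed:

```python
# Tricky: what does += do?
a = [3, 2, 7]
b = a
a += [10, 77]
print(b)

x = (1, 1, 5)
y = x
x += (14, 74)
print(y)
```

Key concept: += behavior differs for mutable vs immutable.
Step by step:
`a = [3, 2, 7]` → a = [3, 2, 7]
`b = a` → b = [3, 2, 7] (same object as a)
`a += [10, 77]` → a = [3, 2, 7, 10, 77] (same object as b); b = [3, 2, 7, 10, 77] (same object as a)
`print(b)` → prints [3, 2, 7, 10, 77]
`x = (1, 1, 5)` → x = (1, 1, 5)
`y = x` → y = (1, 1, 5)
`x += (14, 74)` → x = (1, 1, 5, 14, 74)
`print(y)` → prints (1, 1, 5)

Answer:
[3, 2, 7, 10, 77]
(1, 1, 5)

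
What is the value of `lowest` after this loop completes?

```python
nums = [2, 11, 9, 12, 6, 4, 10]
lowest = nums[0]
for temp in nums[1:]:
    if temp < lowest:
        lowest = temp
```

Minimum of [2, 11, 9, 12, 6, 4, 10]
`lowest` takes the values: 2

Answer: 2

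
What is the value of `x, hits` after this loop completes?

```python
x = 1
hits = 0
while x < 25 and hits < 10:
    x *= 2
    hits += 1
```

Double until >= 25 or 10 iterations
`x, hits` takes the values: (1, 0) → (2, 0) → (2, 1) → (4, 1) → (4, 2) → (8, 2) → (8, 3) → (16, 3) → (16, 4) → (32, 4) → (32, 5)

Answer: 32, 5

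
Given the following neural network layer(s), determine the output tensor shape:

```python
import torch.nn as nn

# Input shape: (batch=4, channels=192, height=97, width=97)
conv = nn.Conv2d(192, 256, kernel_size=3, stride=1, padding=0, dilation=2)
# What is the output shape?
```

Input: (4, 192, 97, 97) -> Output: (4, 256, 93, 93)

Answer: (4, 256, 93, 93)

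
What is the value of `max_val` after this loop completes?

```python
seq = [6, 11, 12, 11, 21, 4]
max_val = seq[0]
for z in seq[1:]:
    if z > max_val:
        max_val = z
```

Maximum of [6, 11, 12, 11, 21, 4]
`max_val` takes the values: 6 → 11 → 12 → 21

Answer: 21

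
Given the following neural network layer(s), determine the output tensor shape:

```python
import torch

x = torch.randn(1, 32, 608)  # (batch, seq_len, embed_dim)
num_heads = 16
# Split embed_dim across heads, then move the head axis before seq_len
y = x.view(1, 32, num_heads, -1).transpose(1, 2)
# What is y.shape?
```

Input: (1, 32, 608) -> head_dim = 608 // 16 = 38; after view: (1, 32, 16, 38) -> after transpose(1, 2): (1, 16, 32, 38) -> Output: (1, 16, 32, 38)

Answer: (1, 16, 32, 38)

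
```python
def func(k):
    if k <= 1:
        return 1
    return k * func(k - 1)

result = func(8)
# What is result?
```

func(8) = 8 * 7 * 6 * 5 * 4 * 3 * 2 * 1 = 40320

Answer: 40320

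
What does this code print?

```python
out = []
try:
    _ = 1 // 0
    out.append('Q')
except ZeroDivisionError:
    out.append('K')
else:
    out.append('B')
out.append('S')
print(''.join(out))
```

Execution trace: 'K' (except ZeroDivisionError) → 'S' (after the try/except). Output: KS

Answer: KS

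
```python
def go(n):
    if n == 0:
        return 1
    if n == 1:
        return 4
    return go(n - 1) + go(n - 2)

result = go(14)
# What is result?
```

Build up from base cases: go(0)=1, go(1)=4, go(2)=5, go(3)=9, go(4)=14, go(5)=23, go(6)=37, ..., go(14)=1741

Answer: 1741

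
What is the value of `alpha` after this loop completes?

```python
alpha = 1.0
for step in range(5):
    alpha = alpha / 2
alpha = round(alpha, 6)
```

Halving LR 5 times: 1 / 2^5
`alpha` takes the values: 1.0 → 0.5 → 0.25 → 0.125 → 0.0625 → 0.03125

Answer: 0.03125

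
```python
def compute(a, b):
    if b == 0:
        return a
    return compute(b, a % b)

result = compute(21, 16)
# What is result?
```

compute(21, 16) -> compute(16, 5) -> compute(5, 1) -> compute(1, 0) -> 1

Answer: 1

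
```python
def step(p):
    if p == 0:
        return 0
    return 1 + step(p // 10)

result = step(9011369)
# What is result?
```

Count of digits of 9011369: 7

Answer: 7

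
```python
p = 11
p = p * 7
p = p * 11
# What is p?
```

Trace:
`p = 11` → p = 11
`p = p * 7` → p = 77
`p = p * 11` → p = 847
So p = 847

Answer: 847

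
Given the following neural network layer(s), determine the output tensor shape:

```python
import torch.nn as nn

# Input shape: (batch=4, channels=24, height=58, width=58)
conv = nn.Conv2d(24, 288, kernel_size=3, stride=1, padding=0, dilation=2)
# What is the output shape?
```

Input: (4, 24, 58, 58) -> Output: (4, 288, 54, 54)

Answer: (4, 288, 54, 54)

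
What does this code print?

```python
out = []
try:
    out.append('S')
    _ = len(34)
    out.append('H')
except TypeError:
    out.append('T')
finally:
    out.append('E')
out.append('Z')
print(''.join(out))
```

Execution trace: 'S' (try body) → 'T' (except TypeError) → 'E' (finally) → 'Z' (after the try/except). Output: STEZ

Answer: STEZ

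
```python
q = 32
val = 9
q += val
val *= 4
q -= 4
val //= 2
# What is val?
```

Trace:
`q = 32` → q = 32
`val = 9` → val = 9
`q += val` → q = 41
`val *= 4` → val = 36
`q -= 4` → q = 37
`val //= 2` → val = 18
So val = 18

Answer: 18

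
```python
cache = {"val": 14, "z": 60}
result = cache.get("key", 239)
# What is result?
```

Trace:
`cache = {"val": 14, "z": 60}` → cache = {'val': 14, 'z': 60}
`result = cache.get("key", 239)` → result = 239
So result = 239

Answer: 239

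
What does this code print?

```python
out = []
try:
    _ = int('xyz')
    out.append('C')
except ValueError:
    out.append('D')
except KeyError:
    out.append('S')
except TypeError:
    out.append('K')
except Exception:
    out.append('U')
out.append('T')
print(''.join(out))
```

Execution trace: 'D' (except ValueError) → 'T' (after the try/except). Output: DT

Answer: DT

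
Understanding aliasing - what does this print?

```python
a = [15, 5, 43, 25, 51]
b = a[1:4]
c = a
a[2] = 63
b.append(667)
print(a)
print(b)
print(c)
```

Key concept: slice vs alias.
Step by step:
`a = [15, 5, 43, 25, 51]` → a = [15, 5, 43, 25, 51]
`b = a[1:4]` → b = [5, 43, 25]
`c = a` → c = [15, 5, 43, 25, 51] (same object as a)
`a[2] = 63` → a = [15, 5, 63, 25, 51] (same object as c); c = [15, 5, 63, 25, 51] (same object as a)
`b.append(667)` → b = [5, 43, 25, 667]
`print(a)` → prints [15, 5, 63, 25, 51]
`print(b)` → prints [5, 43, 25, 667]
`print(c)` → prints [15, 5, 63, 25, 51]

Answer:
[15, 5, 63, 25, 51]
[5, 43, 25, 667]
[15, 5, 63, 25, 51]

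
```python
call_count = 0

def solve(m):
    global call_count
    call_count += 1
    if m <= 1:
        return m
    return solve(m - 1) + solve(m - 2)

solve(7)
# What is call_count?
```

Calls(m) = 1 + Calls(m-1) + Calls(m-2); Calls(0)=Calls(1)=1. For m=7 this gives 41.

Answer: 41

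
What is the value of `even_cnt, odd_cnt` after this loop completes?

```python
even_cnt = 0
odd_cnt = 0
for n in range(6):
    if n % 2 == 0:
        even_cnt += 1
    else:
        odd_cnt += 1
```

Count evens and odds in range(6)
`even_cnt, odd_cnt` takes the values: (0, 0) → (1, 0) → (1, 1) → (2, 1) → (2, 2) → (3, 2) → (3, 3)

Answer: 3, 3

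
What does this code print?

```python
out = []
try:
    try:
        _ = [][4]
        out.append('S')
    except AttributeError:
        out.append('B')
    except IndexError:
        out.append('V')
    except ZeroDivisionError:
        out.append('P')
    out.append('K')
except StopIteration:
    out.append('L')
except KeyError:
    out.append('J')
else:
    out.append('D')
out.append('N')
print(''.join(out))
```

Execution trace: 'V' (inner except IndexError) → 'K' (try body, no exception) → 'D' (else) → 'N' (after the try/except). Output: VKDN

Answer: VKDN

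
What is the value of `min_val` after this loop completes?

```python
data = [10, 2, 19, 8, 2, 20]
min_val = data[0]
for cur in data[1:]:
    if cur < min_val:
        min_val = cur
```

Minimum of [10, 2, 19, 8, 2, 20]
`min_val` takes the values: 10 → 2

Answer: 2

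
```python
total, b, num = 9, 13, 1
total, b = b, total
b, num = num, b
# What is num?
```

Trace:
`total, b, num = 9, 13, 1` → total = 9; b = 13; num = 1
`total, b = b, total` → total = 13; b = 9
`b, num = num, b` → b = 1; num = 9
So num = 9

Answer: 9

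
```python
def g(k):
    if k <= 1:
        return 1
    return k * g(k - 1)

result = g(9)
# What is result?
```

g(9) = 9 * 8 * 7 * 6 * 5 * 4 * 3 * 2 * 1 = 362880

Answer: 362880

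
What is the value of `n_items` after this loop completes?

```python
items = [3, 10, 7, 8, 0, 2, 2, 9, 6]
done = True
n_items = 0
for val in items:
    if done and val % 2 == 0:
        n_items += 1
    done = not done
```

Count even values at even positions
`n_items` takes the values: 0 → 1 → 2 → 3

Answer: 3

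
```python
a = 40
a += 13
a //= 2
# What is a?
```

Trace:
`a = 40` → a = 40
`a += 13` → a = 53
`a //= 2` → a = 26
So a = 26

Answer: 26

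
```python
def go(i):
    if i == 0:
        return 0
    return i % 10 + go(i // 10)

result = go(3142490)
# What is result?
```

Sum of digits of 3142490: 0 + 9 + 4 + 2 + 4 + 1 + 3 = 23

Answer: 23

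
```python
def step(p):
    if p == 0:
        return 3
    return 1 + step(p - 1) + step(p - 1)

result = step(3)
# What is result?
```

step(p) = 1 + 2·step(p-1), step(0)=3. Closed form: (3+1)·2^3 - 1 = 31.

Answer: 31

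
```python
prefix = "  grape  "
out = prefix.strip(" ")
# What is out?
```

Trace:
`prefix = "  grape  "` → prefix = '  grape  '
`out = prefix.strip(" ")` → out = 'grape'
So out = 'grape'

Answer: 'grape'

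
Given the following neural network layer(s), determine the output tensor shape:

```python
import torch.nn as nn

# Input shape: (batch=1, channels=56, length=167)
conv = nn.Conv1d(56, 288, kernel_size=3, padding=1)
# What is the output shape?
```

Input: (1, 56, 167) -> Output: (1, 288, 167)

Answer: (1, 288, 167)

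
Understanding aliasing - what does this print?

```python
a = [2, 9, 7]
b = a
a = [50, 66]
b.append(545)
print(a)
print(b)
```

Key concept: rebinding vs mutation: a is rebound to a new list, b still points at the original.
Step by step:
`a = [2, 9, 7]` → a = [2, 9, 7]
`b = a` → b = [2, 9, 7] (same object as a)
`a = [50, 66]` → a = [50, 66]
`b.append(545)` → b = [2, 9, 7, 545]
`print(a)` → prints [50, 66]
`print(b)` → prints [2, 9, 7, 545]

Answer:
[50, 66]
[2, 9, 7, 545]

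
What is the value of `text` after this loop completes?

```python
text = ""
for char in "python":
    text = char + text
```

Reverse 'python'
`text` takes the values: "" → "p" → "yp" → "typ" → "htyp" → "ohtyp" → "nohtyp"

Answer: "nohtyp"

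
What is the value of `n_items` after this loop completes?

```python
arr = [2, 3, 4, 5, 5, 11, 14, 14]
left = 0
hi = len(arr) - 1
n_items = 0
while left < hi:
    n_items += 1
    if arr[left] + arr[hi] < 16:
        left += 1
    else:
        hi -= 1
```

Steps to find pair summing to 16
`n_items` takes the values: 0 → 1 → 2 → 3 → 4 → 5 → 6 → 7

Answer: 7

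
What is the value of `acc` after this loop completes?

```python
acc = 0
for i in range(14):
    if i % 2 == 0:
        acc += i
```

Sum of even numbers 0 to 13
`acc` takes the values: 0 → 2 → 6 → 12 → 20 → 30 → 42

Answer: 42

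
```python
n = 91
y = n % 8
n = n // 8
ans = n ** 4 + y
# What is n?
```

Trace:
`n = 91` → n = 91
`y = n % 8` → y = 3
`n = n // 8` → n = 11
`ans = n ** 4 + y` → ans = 14644
So n = 11

Answer: 11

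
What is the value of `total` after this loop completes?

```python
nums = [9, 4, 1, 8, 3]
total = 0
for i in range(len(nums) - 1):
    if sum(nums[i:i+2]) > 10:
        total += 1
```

Count windows with sum > 10
`total` takes the values: 0 → 1 → 2

Answer: 2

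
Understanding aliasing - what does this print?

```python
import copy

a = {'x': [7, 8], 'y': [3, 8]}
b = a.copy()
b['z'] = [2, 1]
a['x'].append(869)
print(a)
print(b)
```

Key concept: shallow copy of dict with mutable values.
Step by step:
`a = {'x': [7, 8], 'y': [3, 8]}` → a = {'x': [7, 8], 'y': [3, 8]}
`b = a.copy()` → b = {'x': [7, 8], 'y': [3, 8]}
`b['z'] = [2, 1]` → b = {'x': [7, 8], 'y': [3, 8], 'z': [2, 1]}
`a['x'].append(869)` → a = {'x': [7, 8, 869], 'y': [3, 8]}; b = {'x': [7, 8, 869], 'y': [3, 8], 'z': [2, 1]}
`print(a)` → prints {'x': [7, 8, 869], 'y': [3, 8]}
`print(b)` → prints {'x': [7, 8, 869], 'y': [3, 8], 'z': [2, 1]}

Answer:
{'x': [7, 8, 869], 'y': [3, 8]}
{'x': [7, 8, 869], 'y': [3, 8], 'z': [2, 1]}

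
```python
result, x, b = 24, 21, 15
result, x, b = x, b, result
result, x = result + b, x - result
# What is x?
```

Trace:
`result, x, b = 24, 21, 15` → result = 24; x = 21; b = 15
`result, x, b = x, b, result` → result = 21; x = 15; b = 24
`result, x = result + b, x - result` → result = 45; x = -6
So x = -6

Answer: -6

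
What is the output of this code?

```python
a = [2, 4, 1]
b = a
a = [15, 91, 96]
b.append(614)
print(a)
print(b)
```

Key concept: rebinding vs mutation: a is rebound to a new list, b still points at the original.
Step by step:
`a = [2, 4, 1]` → a = [2, 4, 1]
`b = a` → b = [2, 4, 1] (same object as a)
`a = [15, 91, 96]` → a = [15, 91, 96]
`b.append(614)` → b = [2, 4, 1, 614]
`print(a)` → prints [15, 91, 96]
`print(b)` → prints [2, 4, 1, 614]

Answer:
[15, 91, 96]
[2, 4, 1, 614]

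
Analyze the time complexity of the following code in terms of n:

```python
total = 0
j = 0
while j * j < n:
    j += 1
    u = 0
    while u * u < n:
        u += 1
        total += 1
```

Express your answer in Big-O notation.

Each loop level contributes: √n × √n. Multiplying the contributions gives O(n).

Answer: O(n)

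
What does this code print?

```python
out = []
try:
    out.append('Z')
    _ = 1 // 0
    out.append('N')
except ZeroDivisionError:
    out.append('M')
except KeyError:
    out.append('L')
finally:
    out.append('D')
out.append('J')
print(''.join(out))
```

Execution trace: 'Z' (try body) → 'M' (except ZeroDivisionError) → 'D' (finally) → 'J' (after the try/except). Output: ZMDJ

Answer: ZMDJ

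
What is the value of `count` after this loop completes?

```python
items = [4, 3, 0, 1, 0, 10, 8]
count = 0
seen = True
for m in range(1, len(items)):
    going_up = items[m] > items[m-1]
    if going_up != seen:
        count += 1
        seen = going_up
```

Count direction changes in [4, 3, 0, 1, 0, 10, 8]
`count` takes the values: 0 → 1 → 2 → 3 → 4 → 5

Answer: 5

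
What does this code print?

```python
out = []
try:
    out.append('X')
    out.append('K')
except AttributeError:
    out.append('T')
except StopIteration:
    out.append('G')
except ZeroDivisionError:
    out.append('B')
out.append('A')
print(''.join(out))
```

Execution trace: 'X' (try body) → 'K' (try body, no exception) → 'A' (after the try/except). Output: XKA

Answer: XKA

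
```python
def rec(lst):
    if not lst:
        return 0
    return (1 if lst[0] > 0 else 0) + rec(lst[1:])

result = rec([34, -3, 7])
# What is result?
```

Count of positive elements in [34, -3, 7] = 2

Answer: 2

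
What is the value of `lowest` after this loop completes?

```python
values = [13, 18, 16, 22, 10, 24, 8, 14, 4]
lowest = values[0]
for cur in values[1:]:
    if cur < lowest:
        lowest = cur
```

Minimum of [13, 18, 16, 22, 10, 24, 8, 14, 4]
`lowest` takes the values: 13 → 10 → 8 → 4

Answer: 4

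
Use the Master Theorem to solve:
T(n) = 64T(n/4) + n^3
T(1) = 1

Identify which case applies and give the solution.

a=64, b=4, f(n)=n^3. log_4(64) = 3. Since c=3 = 3, Case 2 applies: T(n) = Θ(n^log_b(a) · log n) = O(n^3 log n).

Answer: O(n^3 log n) - Case 2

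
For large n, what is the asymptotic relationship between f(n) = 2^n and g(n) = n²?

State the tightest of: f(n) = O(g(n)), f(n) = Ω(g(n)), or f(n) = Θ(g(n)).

2^n vs n²: f(n) = Ω(g(n)) but not O(g(n)) — 2^n grows strictly faster than n².

Answer: f(n) = Ω(g(n)) but not O(g(n)) — 2^n grows strictly faster than n².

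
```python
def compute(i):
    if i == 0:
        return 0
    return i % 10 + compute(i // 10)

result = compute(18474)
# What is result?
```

Sum of digits of 18474: 4 + 7 + 4 + 8 + 1 = 24

Answer: 24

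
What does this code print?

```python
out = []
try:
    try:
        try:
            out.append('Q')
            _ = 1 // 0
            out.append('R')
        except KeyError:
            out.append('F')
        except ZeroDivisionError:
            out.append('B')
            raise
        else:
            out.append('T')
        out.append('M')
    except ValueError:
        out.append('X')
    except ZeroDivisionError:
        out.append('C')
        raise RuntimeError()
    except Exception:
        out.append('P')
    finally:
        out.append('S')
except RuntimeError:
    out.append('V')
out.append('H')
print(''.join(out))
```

Execution trace: 'Q' (inner try body) → 'B' (inner except ZeroDivisionError) → 'C' (except ZeroDivisionError) → 'S' (finally) → 'V' (outer except RuntimeError) → 'H' (after the try/except). Output: QBCSVH

Answer: QBCSVH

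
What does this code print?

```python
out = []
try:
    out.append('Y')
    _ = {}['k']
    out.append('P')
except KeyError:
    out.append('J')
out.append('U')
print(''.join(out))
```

Execution trace: 'Y' (try body) → 'J' (except KeyError) → 'U' (after the try/except). Output: YJU

Answer: YJU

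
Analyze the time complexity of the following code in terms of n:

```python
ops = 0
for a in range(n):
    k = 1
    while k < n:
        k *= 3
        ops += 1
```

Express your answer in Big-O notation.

Each loop level contributes: n × log n. Multiplying the contributions gives O(n log n).

Answer: O(n log n)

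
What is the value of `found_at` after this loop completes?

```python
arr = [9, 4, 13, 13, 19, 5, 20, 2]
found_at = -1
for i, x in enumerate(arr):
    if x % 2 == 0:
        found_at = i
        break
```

First even number index in [9, 4, 13, 13, 19, 5, 20, 2]
`found_at` takes the values: -1 → 1

Answer: 1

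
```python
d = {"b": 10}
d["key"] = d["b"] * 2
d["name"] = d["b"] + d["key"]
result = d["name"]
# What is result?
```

Trace:
`d = {"b": 10}` → d = {'b': 10}
`d["key"] = d["b"] * 2` → d = {'b': 10, 'key': 20}
`d["name"] = d["b"] + d["key"]` → d = {'b': 10, 'key': 20, 'name': 30}
`result = d["name"]` → result = 30
So result = 30

Answer: 30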